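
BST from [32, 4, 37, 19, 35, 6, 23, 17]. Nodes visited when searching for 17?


BST root = 32
Search for 17: compare at each node
Path: [32, 4, 19, 6, 17]


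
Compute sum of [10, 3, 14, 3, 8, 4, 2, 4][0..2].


Prefix sums: [0, 10, 13, 27, 30, 38, 42, 44, 48]
Sum[0..2] = prefix[3] - prefix[0] = 27 - 0 = 27


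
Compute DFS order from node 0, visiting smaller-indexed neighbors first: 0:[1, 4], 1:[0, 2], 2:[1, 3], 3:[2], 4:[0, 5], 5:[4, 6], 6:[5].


DFS stack-based: start with [0]
Visit order: [0, 1, 2, 3, 4, 5, 6]


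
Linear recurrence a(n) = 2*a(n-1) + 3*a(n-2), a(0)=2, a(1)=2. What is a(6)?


Build bottom-up:
...a(4)=82, a(5)=242, a(6)=2*242+3*82=730


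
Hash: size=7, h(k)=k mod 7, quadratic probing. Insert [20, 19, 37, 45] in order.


Insertions: 20->slot 6; 19->slot 5; 37->slot 2; 45->slot 3
Table: [None, None, 37, 45, None, 19, 20]


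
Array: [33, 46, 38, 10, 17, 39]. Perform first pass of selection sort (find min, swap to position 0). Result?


After one pass: [10, 46, 38, 33, 17, 39]


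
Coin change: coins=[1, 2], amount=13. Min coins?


dp[0]=0; dp[i]=1+min(dp[i-c] for c in coins)
...dp[8]=4, dp[9]=5, dp[10]=5, dp[11]=6, dp[12]=6, dp[13]=7
Minimum coins for 13 = 7


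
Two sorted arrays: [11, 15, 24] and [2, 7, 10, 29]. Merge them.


Compare heads, take smaller each step.
Merged: [2, 7, 10, 11, 15, 24, 29]


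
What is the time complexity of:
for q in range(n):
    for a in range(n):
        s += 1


Per nesting level: O(n) * O(n) = O(n^2)
Complexity: O(n^2)


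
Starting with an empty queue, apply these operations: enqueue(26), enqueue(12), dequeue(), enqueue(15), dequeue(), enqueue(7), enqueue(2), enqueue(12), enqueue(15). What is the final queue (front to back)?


enqueue(26) -> [26]
enqueue(12) -> [26, 12]
dequeue() returns 26 -> [12]
enqueue(15) -> [12, 15]
dequeue() returns 12 -> [15]
enqueue(7) -> [15, 7]
enqueue(2) -> [15, 7, 2]
enqueue(12) -> [15, 7, 2, 12]
enqueue(15) -> [15, 7, 2, 12, 15]
Final queue (front to back): [15, 7, 2, 12, 15]


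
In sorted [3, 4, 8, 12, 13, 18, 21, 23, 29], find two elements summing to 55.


Two pointers: lo=0, hi=8
No pair sums to 55


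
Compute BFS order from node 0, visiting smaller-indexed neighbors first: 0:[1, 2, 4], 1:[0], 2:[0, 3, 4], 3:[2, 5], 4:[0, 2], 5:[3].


BFS queue: start with [0]
Visit order: [0, 1, 2, 4, 3, 5]


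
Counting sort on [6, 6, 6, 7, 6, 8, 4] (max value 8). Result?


Count array: [0, 0, 0, 0, 1, 0, 4, 1, 1]
Reconstruct: [4, 6, 6, 6, 6, 7, 8]


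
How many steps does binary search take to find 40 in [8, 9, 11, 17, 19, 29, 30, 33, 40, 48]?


Search for 40:
[0,9] mid=4 arr[4]=19
[5,9] mid=7 arr[7]=33
[8,9] mid=8 arr[8]=40
Total: 3 comparisons


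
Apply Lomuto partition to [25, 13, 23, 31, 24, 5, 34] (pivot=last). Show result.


Elements <= 34 go left of pivot.
Result: [25, 13, 23, 31, 24, 5, 34], pivot at index 6


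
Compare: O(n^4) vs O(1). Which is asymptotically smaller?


constant grows slower than quartic
O(1) is asymptotically smaller; O(n^4) grows faster


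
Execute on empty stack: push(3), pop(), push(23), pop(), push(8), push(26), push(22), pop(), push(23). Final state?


push(3) -> [3]
pop() returns 3 -> []
push(23) -> [23]
pop() returns 23 -> []
push(8) -> [8]
push(26) -> [8, 26]
push(22) -> [8, 26, 22]
pop() returns 22 -> [8, 26]
push(23) -> [8, 26, 23]
Final stack (bottom to top): [8, 26, 23]


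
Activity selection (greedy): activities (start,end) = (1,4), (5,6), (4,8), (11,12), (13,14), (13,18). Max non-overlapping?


Greedy: pick earliest-ending, then skip overlaps.
Selected (4 activities): [(1, 4), (5, 6), (11, 12), (13, 14)]


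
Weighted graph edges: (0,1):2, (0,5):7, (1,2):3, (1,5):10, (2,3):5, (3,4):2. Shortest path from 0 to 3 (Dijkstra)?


Dijkstra from 0:
Distances: {0: 0, 1: 2, 2: 5, 3: 10, 4: 12, 5: 7}
Shortest distance to 3 = 10, path = [0, 1, 2, 3]


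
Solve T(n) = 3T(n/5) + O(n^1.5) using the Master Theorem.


a=3, b=5, c=1.5. log_5(3)=0.683 < c=1.5. Case 3: O(n^c) = O(n^1.500)
Complexity: O(n^1.500)


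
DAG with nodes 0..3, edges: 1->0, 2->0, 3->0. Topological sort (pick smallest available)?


Kahn's algorithm, process smallest node first
Order: [1, 2, 3, 0]


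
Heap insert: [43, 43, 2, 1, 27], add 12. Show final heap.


Append 12: [43, 43, 2, 1, 27, 12]
Bubble up: swap idx 5(12) with idx 2(2)
Result: [43, 43, 12, 1, 27, 2]


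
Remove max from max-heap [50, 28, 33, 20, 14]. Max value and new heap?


Max = 50
Replace root with last, heapify down
Resulting heap: [33, 28, 14, 20]


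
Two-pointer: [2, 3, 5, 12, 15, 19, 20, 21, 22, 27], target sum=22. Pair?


Two pointers: lo=0, hi=9
Found pair: (2, 20) summing to 22


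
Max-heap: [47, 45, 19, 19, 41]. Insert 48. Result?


Append 48: [47, 45, 19, 19, 41, 48]
Bubble up: swap idx 5(48) with idx 2(19); swap idx 2(48) with idx 0(47)
Result: [48, 45, 47, 19, 41, 19]


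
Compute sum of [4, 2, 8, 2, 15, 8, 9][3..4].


Prefix sums: [0, 4, 6, 14, 16, 31, 39, 48]
Sum[3..4] = prefix[5] - prefix[3] = 31 - 14 = 17


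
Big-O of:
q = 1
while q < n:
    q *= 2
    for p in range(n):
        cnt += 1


Per nesting level: O(log n) * O(n) = O(n log n)
Complexity: O(n log n)


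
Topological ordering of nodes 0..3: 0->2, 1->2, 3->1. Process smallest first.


Kahn's algorithm, process smallest node first
Order: [0, 3, 1, 2]


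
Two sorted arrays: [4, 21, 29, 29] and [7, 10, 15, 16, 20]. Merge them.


Compare heads, take smaller each step.
Merged: [4, 7, 10, 15, 16, 20, 21, 29, 29]


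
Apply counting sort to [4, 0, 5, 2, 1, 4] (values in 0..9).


Count array: [1, 1, 1, 0, 2, 1, 0, 0, 0, 0]
Reconstruct: [0, 1, 2, 4, 4, 5]


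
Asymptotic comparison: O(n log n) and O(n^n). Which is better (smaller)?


linearithmic grows slower than n^n
O(n log n) is asymptotically smaller; O(n^n) grows faster


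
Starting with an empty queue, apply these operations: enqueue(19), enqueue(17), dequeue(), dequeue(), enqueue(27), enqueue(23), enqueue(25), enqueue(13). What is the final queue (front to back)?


enqueue(19) -> [19]
enqueue(17) -> [19, 17]
dequeue() returns 19 -> [17]
dequeue() returns 17 -> []
enqueue(27) -> [27]
enqueue(23) -> [27, 23]
enqueue(25) -> [27, 23, 25]
enqueue(13) -> [27, 23, 25, 13]
Final queue (front to back): [27, 23, 25, 13]


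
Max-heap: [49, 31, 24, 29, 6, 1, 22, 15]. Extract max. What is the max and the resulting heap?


Max = 49
Replace root with last, heapify down
Resulting heap: [31, 29, 24, 15, 6, 1, 22]


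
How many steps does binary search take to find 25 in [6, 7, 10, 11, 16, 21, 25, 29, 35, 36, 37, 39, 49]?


Search for 25:
[0,12] mid=6 arr[6]=25
Total: 1 comparisons


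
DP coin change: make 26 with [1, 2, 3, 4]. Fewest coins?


dp[0]=0; dp[i]=1+min(dp[i-c] for c in coins)
...dp[21]=6, dp[22]=6, dp[23]=6, dp[24]=6, dp[25]=7, dp[26]=7
Minimum coins for 26 = 7


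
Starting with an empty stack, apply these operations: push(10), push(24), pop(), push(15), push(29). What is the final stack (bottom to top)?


push(10) -> [10]
push(24) -> [10, 24]
pop() returns 24 -> [10]
push(15) -> [10, 15]
push(29) -> [10, 15, 29]
Final stack (bottom to top): [10, 15, 29]


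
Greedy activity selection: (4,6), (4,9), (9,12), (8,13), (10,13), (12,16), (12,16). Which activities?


Greedy: pick earliest-ending, then skip overlaps.
Selected (3 activities): [(4, 6), (9, 12), (12, 16)]


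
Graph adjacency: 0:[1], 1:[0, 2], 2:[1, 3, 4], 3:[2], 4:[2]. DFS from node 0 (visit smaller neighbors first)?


DFS stack-based: start with [0]
Visit order: [0, 1, 2, 3, 4]


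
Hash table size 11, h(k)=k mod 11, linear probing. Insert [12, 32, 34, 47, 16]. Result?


Insertions: 12->slot 1; 32->slot 10; 34->slot 2; 47->slot 3; 16->slot 5
Table: [None, 12, 34, 47, None, 16, None, None, None, None, 32]


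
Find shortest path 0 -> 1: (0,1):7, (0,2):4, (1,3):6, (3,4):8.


Dijkstra from 0:
Distances: {0: 0, 1: 7, 2: 4, 3: 13, 4: 21}
Shortest distance to 1 = 7, path = [0, 1]


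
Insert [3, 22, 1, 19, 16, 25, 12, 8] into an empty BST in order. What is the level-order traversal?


Root = 3; build tree by BST insertion.
Level-Order traversal: [3, 1, 22, 19, 25, 16, 12, 8]


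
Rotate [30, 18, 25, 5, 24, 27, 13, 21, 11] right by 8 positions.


Right rotate by 8: [18, 25, 5, 24, 27, 13, 21, 11, 30]


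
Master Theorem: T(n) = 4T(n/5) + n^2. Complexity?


a=4, b=5, c=2. log_5(4)=0.861 < c=2. Case 3: O(n^c) = O(n^2)
Complexity: O(n^2)


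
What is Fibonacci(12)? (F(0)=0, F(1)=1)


F(n)=F(n-1)+F(n-2)
...F(10)=55, F(11)=89, F(12)=144


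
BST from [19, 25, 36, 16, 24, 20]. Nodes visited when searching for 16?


BST root = 19
Search for 16: compare at each node
Path: [19, 16]


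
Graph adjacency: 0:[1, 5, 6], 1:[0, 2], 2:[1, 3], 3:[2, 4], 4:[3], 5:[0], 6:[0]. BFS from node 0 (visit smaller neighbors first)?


BFS queue: start with [0]
Visit order: [0, 1, 5, 6, 2, 3, 4]


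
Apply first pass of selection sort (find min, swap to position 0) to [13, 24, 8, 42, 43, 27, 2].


After one pass: [2, 24, 8, 42, 43, 27, 13]


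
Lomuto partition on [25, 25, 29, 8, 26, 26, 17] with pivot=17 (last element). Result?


Elements <= 17 go left of pivot.
Result: [8, 17, 29, 25, 26, 26, 25], pivot at index 1


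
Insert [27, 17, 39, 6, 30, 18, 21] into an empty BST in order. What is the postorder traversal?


Root = 27; build tree by BST insertion.
Postorder traversal: [6, 21, 18, 17, 30, 39, 27]


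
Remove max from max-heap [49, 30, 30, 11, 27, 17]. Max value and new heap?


Max = 49
Replace root with last, heapify down
Resulting heap: [30, 27, 30, 11, 17]


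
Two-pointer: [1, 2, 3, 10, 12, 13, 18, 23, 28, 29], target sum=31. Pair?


Two pointers: lo=0, hi=9
Found pair: (2, 29) summing to 31


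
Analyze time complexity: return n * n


Analysis: constant-time operation, no loop
Complexity: O(1)


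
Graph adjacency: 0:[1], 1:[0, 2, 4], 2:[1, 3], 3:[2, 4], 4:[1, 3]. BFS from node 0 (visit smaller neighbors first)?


BFS queue: start with [0]
Visit order: [0, 1, 2, 4, 3]


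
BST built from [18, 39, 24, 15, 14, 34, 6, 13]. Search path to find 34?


BST root = 18
Search for 34: compare at each node
Path: [18, 39, 24, 34]


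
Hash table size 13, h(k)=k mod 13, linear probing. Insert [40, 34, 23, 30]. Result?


Insertions: 40->slot 1; 34->slot 8; 23->slot 10; 30->slot 4
Table: [None, 40, None, None, 30, None, None, None, 34, None, 23, None, None]


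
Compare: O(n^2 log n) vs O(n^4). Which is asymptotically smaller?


n^2 log n grows slower than quartic
O(n^2 log n) is asymptotically smaller; O(n^4) grows faster


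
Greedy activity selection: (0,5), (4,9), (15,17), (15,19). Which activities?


Greedy: pick earliest-ending, then skip overlaps.
Selected (2 activities): [(0, 5), (15, 17)]


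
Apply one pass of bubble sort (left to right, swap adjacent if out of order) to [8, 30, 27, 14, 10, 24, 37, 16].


After one pass: [8, 27, 14, 10, 24, 30, 16, 37]


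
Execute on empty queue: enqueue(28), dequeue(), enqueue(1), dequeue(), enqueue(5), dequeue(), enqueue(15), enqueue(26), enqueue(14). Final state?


enqueue(28) -> [28]
dequeue() returns 28 -> []
enqueue(1) -> [1]
dequeue() returns 1 -> []
enqueue(5) -> [5]
dequeue() returns 5 -> []
enqueue(15) -> [15]
enqueue(26) -> [15, 26]
enqueue(14) -> [15, 26, 14]
Final queue (front to back): [15, 26, 14]


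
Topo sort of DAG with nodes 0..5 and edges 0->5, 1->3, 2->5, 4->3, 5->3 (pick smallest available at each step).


Kahn's algorithm, process smallest node first
Order: [0, 1, 2, 4, 5, 3]


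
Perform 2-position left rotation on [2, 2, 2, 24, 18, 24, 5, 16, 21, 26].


Left rotate by 2: [2, 24, 18, 24, 5, 16, 21, 26, 2, 2]


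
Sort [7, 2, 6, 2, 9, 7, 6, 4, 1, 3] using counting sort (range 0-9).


Count array: [0, 1, 2, 1, 1, 0, 2, 2, 0, 1]
Reconstruct: [1, 2, 2, 3, 4, 6, 6, 7, 7, 9]


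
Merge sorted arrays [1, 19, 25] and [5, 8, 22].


Compare heads, take smaller each step.
Merged: [1, 5, 8, 19, 22, 25]


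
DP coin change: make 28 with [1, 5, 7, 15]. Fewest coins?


dp[0]=0; dp[i]=1+min(dp[i-c] for c in coins)
...dp[23]=3, dp[24]=4, dp[25]=3, dp[26]=4, dp[27]=3, dp[28]=4
Minimum coins for 28 = 4


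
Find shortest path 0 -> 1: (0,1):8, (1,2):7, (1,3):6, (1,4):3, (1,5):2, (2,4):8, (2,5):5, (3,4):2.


Dijkstra from 0:
Distances: {0: 0, 1: 8, 2: 15, 3: 13, 4: 11, 5: 10}
Shortest distance to 1 = 8, path = [0, 1]


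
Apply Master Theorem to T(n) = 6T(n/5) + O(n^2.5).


a=6, b=5, c=2.5. log_5(6)=1.113 < c=2.5. Case 3: O(n^c) = O(n^2.500)
Complexity: O(n^2.500)


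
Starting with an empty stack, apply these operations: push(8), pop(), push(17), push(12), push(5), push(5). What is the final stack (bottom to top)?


push(8) -> [8]
pop() returns 8 -> []
push(17) -> [17]
push(12) -> [17, 12]
push(5) -> [17, 12, 5]
push(5) -> [17, 12, 5, 5]
Final stack (bottom to top): [17, 12, 5, 5]


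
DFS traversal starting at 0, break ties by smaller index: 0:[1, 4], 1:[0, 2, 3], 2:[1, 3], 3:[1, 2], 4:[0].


DFS stack-based: start with [0]
Visit order: [0, 1, 2, 3, 4]


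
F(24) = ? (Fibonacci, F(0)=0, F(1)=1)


F(n)=F(n-1)+F(n-2)
...F(22)=17711, F(23)=28657, F(24)=46368


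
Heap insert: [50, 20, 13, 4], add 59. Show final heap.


Append 59: [50, 20, 13, 4, 59]
Bubble up: swap idx 4(59) with idx 1(20); swap idx 1(59) with idx 0(50)
Result: [59, 50, 13, 4, 20]


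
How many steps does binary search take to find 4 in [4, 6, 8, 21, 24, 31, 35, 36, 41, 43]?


Search for 4:
[0,9] mid=4 arr[4]=24
[0,3] mid=1 arr[1]=6
[0,0] mid=0 arr[0]=4
Total: 3 comparisons


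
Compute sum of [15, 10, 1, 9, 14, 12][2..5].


Prefix sums: [0, 15, 25, 26, 35, 49, 61]
Sum[2..5] = prefix[6] - prefix[2] = 61 - 25 = 36


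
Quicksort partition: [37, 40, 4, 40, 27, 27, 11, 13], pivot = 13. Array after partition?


Elements <= 13 go left of pivot.
Result: [4, 11, 13, 40, 27, 27, 40, 37], pivot at index 2


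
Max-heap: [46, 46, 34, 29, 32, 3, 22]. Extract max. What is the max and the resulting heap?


Max = 46
Replace root with last, heapify down
Resulting heap: [46, 32, 34, 29, 22, 3]


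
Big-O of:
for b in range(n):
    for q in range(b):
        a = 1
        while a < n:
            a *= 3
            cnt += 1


Per nesting level: O(n) * O(n) [triangular over b] * O(log n) = O(n^2 log n)
Complexity: O(n^2 log n)


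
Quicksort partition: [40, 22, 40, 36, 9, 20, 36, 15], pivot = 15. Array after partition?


Elements <= 15 go left of pivot.
Result: [9, 15, 40, 36, 40, 20, 36, 22], pivot at index 1


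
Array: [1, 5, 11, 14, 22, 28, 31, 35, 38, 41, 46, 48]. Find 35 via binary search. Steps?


Search for 35:
[0,11] mid=5 arr[5]=28
[6,11] mid=8 arr[8]=38
[6,7] mid=6 arr[6]=31
[7,7] mid=7 arr[7]=35
Total: 4 comparisons


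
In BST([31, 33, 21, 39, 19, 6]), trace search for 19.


BST root = 31
Search for 19: compare at each node
Path: [31, 21, 19]


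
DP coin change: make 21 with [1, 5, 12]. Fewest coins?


dp[0]=0; dp[i]=1+min(dp[i-c] for c in coins)
...dp[16]=4, dp[17]=2, dp[18]=3, dp[19]=4, dp[20]=4, dp[21]=5
Minimum coins for 21 = 5


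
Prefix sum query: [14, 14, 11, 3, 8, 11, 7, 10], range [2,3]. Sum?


Prefix sums: [0, 14, 28, 39, 42, 50, 61, 68, 78]
Sum[2..3] = prefix[4] - prefix[2] = 42 - 28 = 14


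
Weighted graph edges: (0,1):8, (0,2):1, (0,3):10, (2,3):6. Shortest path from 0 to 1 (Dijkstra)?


Dijkstra from 0:
Distances: {0: 0, 1: 8, 2: 1, 3: 7}
Shortest distance to 1 = 8, path = [0, 1]


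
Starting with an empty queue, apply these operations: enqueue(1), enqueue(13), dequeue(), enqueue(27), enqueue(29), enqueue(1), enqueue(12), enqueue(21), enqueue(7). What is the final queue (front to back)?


enqueue(1) -> [1]
enqueue(13) -> [1, 13]
dequeue() returns 1 -> [13]
enqueue(27) -> [13, 27]
enqueue(29) -> [13, 27, 29]
enqueue(1) -> [13, 27, 29, 1]
enqueue(12) -> [13, 27, 29, 1, 12]
enqueue(21) -> [13, 27, 29, 1, 12, 21]
enqueue(7) -> [13, 27, 29, 1, 12, 21, 7]
Final queue (front to back): [13, 27, 29, 1, 12, 21, 7]


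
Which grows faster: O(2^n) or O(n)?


linear grows slower than exponential
O(n) is asymptotically smaller; O(2^n) grows faster


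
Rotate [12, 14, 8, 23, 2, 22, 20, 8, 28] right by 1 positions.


Right rotate by 1: [28, 12, 14, 8, 23, 2, 22, 20, 8]


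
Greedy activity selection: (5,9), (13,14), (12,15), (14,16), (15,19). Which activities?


Greedy: pick earliest-ending, then skip overlaps.
Selected (3 activities): [(5, 9), (13, 14), (14, 16)]


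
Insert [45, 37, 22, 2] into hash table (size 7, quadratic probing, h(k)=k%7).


Insertions: 45->slot 3; 37->slot 2; 22->slot 1; 2->slot 6
Table: [None, 22, 37, 45, None, None, 2]


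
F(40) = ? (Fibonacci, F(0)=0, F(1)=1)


F(n)=F(n-1)+F(n-2)
...F(38)=39088169, F(39)=63245986, F(40)=102334155


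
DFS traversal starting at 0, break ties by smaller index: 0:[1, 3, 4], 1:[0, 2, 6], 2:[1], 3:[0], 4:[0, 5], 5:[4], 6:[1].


DFS stack-based: start with [0]
Visit order: [0, 1, 2, 6, 3, 4, 5]


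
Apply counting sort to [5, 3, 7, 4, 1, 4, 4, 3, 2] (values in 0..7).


Count array: [0, 1, 1, 2, 3, 1, 0, 1]
Reconstruct: [1, 2, 3, 3, 4, 4, 4, 5, 7]


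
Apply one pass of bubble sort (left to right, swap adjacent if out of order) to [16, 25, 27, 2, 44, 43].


After one pass: [16, 25, 2, 27, 43, 44]


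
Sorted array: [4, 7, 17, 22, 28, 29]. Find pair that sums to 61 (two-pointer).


Two pointers: lo=0, hi=5
No pair sums to 61


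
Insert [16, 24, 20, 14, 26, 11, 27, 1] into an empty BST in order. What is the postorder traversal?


Root = 16; build tree by BST insertion.
Postorder traversal: [1, 11, 14, 20, 27, 26, 24, 16]


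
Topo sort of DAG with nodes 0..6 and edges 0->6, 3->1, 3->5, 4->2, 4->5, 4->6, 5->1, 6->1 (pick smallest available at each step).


Kahn's algorithm, process smallest node first
Order: [0, 3, 4, 2, 5, 6, 1]


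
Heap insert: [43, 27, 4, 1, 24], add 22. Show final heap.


Append 22: [43, 27, 4, 1, 24, 22]
Bubble up: swap idx 5(22) with idx 2(4)
Result: [43, 27, 22, 1, 24, 4]


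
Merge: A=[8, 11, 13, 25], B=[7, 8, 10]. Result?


Compare heads, take smaller each step.
Merged: [7, 8, 8, 10, 11, 13, 25]


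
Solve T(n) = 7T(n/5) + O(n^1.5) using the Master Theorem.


a=7, b=5, c=1.5. log_5(7)=1.209 < c=1.5. Case 3: O(n^c) = O(n^1.500)
Complexity: O(n^1.500)


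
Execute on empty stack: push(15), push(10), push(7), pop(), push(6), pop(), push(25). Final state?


push(15) -> [15]
push(10) -> [15, 10]
push(7) -> [15, 10, 7]
pop() returns 7 -> [15, 10]
push(6) -> [15, 10, 6]
pop() returns 6 -> [15, 10]
push(25) -> [15, 10, 25]
Final stack (bottom to top): [15, 10, 25]


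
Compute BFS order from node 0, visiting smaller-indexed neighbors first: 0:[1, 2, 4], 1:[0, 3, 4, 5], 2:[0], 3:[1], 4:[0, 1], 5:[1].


BFS queue: start with [0]
Visit order: [0, 1, 2, 4, 3, 5]


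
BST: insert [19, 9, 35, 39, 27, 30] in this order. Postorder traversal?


Root = 19; build tree by BST insertion.
Postorder traversal: [9, 30, 27, 39, 35, 19]


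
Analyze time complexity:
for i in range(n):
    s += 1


Per nesting level: O(n) = O(n)
Complexity: O(n)


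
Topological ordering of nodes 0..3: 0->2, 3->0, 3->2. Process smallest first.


Kahn's algorithm, process smallest node first
Order: [1, 3, 0, 2]


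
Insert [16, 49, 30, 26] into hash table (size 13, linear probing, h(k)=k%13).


Insertions: 16->slot 3; 49->slot 10; 30->slot 4; 26->slot 0
Table: [26, None, None, 16, 30, None, None, None, None, None, 49, None, None]


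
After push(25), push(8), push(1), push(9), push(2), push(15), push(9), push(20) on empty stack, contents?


push(25) -> [25]
push(8) -> [25, 8]
push(1) -> [25, 8, 1]
push(9) -> [25, 8, 1, 9]
push(2) -> [25, 8, 1, 9, 2]
push(15) -> [25, 8, 1, 9, 2, 15]
push(9) -> [25, 8, 1, 9, 2, 15, 9]
push(20) -> [25, 8, 1, 9, 2, 15, 9, 20]
Final stack (bottom to top): [25, 8, 1, 9, 2, 15, 9, 20]


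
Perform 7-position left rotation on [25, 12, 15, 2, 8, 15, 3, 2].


Left rotate by 7: [2, 25, 12, 15, 2, 8, 15, 3]


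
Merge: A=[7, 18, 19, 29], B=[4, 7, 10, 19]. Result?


Compare heads, take smaller each step.
Merged: [4, 7, 7, 10, 18, 19, 19, 29]


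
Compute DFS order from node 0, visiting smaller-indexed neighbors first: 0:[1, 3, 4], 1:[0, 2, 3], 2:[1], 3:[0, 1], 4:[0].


DFS stack-based: start with [0]
Visit order: [0, 1, 2, 3, 4]


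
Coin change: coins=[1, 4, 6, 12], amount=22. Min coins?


dp[0]=0; dp[i]=1+min(dp[i-c] for c in coins)
...dp[17]=3, dp[18]=2, dp[19]=3, dp[20]=3, dp[21]=4, dp[22]=3
Minimum coins for 22 = 3


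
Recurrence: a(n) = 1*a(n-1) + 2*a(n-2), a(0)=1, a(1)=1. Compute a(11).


Build bottom-up:
...a(9)=341, a(10)=683, a(11)=1*683+2*341=1365


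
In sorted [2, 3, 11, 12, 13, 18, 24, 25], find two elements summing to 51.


Two pointers: lo=0, hi=7
No pair sums to 51


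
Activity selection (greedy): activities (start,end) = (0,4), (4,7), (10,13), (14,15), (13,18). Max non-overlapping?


Greedy: pick earliest-ending, then skip overlaps.
Selected (4 activities): [(0, 4), (4, 7), (10, 13), (14, 15)]


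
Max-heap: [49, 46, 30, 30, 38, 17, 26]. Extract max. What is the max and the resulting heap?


Max = 49
Replace root with last, heapify down
Resulting heap: [46, 38, 30, 30, 26, 17]


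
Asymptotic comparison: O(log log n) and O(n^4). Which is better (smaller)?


double-logarithmic grows slower than quartic
O(log log n) is asymptotically smaller; O(n^4) grows faster


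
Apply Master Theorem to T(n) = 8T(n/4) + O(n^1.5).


a=8, b=4, c=1.5. log_4(8)=1.5 = c=1.5. Case 2: O(n^c log n) = O(n^1.500 log n)
Complexity: O(n^1.500 log n)


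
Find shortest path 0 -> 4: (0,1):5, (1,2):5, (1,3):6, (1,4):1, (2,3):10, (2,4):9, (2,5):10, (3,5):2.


Dijkstra from 0:
Distances: {0: 0, 1: 5, 2: 10, 3: 11, 4: 6, 5: 13}
Shortest distance to 4 = 6, path = [0, 1, 4]


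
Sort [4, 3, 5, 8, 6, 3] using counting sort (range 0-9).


Count array: [0, 0, 0, 2, 1, 1, 1, 0, 1, 0]
Reconstruct: [3, 3, 4, 5, 6, 8]


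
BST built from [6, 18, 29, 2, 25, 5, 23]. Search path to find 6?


BST root = 6
Search for 6: compare at each node
Path: [6]


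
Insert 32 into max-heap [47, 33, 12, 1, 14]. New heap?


Append 32: [47, 33, 12, 1, 14, 32]
Bubble up: swap idx 5(32) with idx 2(12)
Result: [47, 33, 32, 1, 14, 12]


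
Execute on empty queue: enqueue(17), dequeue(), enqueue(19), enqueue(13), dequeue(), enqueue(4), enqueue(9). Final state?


enqueue(17) -> [17]
dequeue() returns 17 -> []
enqueue(19) -> [19]
enqueue(13) -> [19, 13]
dequeue() returns 19 -> [13]
enqueue(4) -> [13, 4]
enqueue(9) -> [13, 4, 9]
Final queue (front to back): [13, 4, 9]


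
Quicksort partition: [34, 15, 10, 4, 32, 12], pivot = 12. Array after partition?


Elements <= 12 go left of pivot.
Result: [10, 4, 12, 15, 32, 34], pivot at index 2


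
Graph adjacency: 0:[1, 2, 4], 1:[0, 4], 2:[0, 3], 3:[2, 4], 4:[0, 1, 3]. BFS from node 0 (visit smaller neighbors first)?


BFS queue: start with [0]
Visit order: [0, 1, 2, 4, 3]


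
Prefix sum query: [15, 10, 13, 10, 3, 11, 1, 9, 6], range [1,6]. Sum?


Prefix sums: [0, 15, 25, 38, 48, 51, 62, 63, 72, 78]
Sum[1..6] = prefix[7] - prefix[1] = 63 - 15 = 48


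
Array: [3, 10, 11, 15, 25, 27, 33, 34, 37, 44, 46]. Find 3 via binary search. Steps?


Search for 3:
[0,10] mid=5 arr[5]=27
[0,4] mid=2 arr[2]=11
[0,1] mid=0 arr[0]=3
Total: 3 comparisons


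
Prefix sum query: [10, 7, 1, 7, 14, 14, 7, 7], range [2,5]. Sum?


Prefix sums: [0, 10, 17, 18, 25, 39, 53, 60, 67]
Sum[2..5] = prefix[6] - prefix[2] = 53 - 17 = 36


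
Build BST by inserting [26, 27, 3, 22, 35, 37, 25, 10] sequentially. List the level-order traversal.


Root = 26; build tree by BST insertion.
Level-Order traversal: [26, 3, 27, 22, 35, 10, 25, 37]


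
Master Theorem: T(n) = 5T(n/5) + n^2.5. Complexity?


a=5, b=5, c=2.5. log_5(5)=1 < c=2.5. Case 3: O(n^c) = O(n^2.500)
Complexity: O(n^2.500)


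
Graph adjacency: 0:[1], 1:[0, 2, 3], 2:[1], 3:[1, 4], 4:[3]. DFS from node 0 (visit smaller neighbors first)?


DFS stack-based: start with [0]
Visit order: [0, 1, 2, 3, 4]


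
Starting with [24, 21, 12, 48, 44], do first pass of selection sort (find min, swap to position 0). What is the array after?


After one pass: [12, 21, 24, 48, 44]


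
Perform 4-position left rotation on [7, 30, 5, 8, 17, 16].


Left rotate by 4: [17, 16, 7, 30, 5, 8]


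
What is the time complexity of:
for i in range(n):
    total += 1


Per nesting level: O(n) = O(n)
Complexity: O(n)


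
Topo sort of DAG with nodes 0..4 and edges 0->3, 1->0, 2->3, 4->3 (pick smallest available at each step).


Kahn's algorithm, process smallest node first
Order: [1, 0, 2, 4, 3]


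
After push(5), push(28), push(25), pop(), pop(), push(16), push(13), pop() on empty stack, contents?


push(5) -> [5]
push(28) -> [5, 28]
push(25) -> [5, 28, 25]
pop() returns 25 -> [5, 28]
pop() returns 28 -> [5]
push(16) -> [5, 16]
push(13) -> [5, 16, 13]
pop() returns 13 -> [5, 16]
Final stack (bottom to top): [5, 16]


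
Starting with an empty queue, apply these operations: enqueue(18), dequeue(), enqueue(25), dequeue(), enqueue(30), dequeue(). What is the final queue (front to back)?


enqueue(18) -> [18]
dequeue() returns 18 -> []
enqueue(25) -> [25]
dequeue() returns 25 -> []
enqueue(30) -> [30]
dequeue() returns 30 -> []
Final queue (front to back): []


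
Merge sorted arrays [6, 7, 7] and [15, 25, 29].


Compare heads, take smaller each step.
Merged: [6, 7, 7, 15, 25, 29]


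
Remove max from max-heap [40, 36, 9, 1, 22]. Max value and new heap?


Max = 40
Replace root with last, heapify down
Resulting heap: [36, 22, 9, 1]


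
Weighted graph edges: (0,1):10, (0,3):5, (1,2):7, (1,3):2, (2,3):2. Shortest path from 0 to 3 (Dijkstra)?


Dijkstra from 0:
Distances: {0: 0, 1: 7, 2: 7, 3: 5}
Shortest distance to 3 = 5, path = [0, 3]


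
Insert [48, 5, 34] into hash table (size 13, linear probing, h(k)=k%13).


Insertions: 48->slot 9; 5->slot 5; 34->slot 8
Table: [None, None, None, None, None, 5, None, None, 34, 48, None, None, None]


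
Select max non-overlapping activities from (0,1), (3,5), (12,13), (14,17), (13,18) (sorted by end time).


Greedy: pick earliest-ending, then skip overlaps.
Selected (4 activities): [(0, 1), (3, 5), (12, 13), (14, 17)]


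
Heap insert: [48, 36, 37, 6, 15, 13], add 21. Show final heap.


Append 21: [48, 36, 37, 6, 15, 13, 21]
Bubble up: no swaps needed
Result: [48, 36, 37, 6, 15, 13, 21]


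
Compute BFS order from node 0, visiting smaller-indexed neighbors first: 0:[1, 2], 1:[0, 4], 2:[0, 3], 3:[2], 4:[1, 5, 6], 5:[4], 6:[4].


BFS queue: start with [0]
Visit order: [0, 1, 2, 4, 3, 5, 6]


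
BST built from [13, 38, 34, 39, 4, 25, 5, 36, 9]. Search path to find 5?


BST root = 13
Search for 5: compare at each node
Path: [13, 4, 5]


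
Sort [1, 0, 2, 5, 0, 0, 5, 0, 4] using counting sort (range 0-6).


Count array: [4, 1, 1, 0, 1, 2, 0]
Reconstruct: [0, 0, 0, 0, 1, 2, 4, 5, 5]


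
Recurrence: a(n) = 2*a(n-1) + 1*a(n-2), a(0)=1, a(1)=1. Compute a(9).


Build bottom-up:
...a(7)=239, a(8)=577, a(9)=2*577+1*239=1393


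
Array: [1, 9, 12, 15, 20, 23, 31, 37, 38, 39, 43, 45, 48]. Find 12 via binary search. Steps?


Search for 12:
[0,12] mid=6 arr[6]=31
[0,5] mid=2 arr[2]=12
Total: 2 comparisons


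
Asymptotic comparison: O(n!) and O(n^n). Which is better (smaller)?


factorial grows slower than n^n
O(n!) is asymptotically smaller; O(n^n) grows faster


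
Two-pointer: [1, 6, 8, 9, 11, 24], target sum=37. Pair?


Two pointers: lo=0, hi=5
No pair sums to 37


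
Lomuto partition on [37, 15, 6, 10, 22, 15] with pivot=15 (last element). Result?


Elements <= 15 go left of pivot.
Result: [15, 6, 10, 15, 22, 37], pivot at index 3


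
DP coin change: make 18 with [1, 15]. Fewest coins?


dp[0]=0; dp[i]=1+min(dp[i-c] for c in coins)
...dp[13]=13, dp[14]=14, dp[15]=1, dp[16]=2, dp[17]=3, dp[18]=4
Minimum coins for 18 = 4


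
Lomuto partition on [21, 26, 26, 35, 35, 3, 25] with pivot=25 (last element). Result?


Elements <= 25 go left of pivot.
Result: [21, 3, 25, 35, 35, 26, 26], pivot at index 2


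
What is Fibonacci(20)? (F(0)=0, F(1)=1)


F(n)=F(n-1)+F(n-2)
...F(18)=2584, F(19)=4181, F(20)=6765


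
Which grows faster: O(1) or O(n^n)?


constant grows slower than n^n
O(1) is asymptotically smaller; O(n^n) grows faster


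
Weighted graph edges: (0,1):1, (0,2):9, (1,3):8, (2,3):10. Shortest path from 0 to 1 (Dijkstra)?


Dijkstra from 0:
Distances: {0: 0, 1: 1, 2: 9, 3: 9}
Shortest distance to 1 = 1, path = [0, 1]


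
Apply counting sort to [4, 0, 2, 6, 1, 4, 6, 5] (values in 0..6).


Count array: [1, 1, 1, 0, 2, 1, 2]
Reconstruct: [0, 1, 2, 4, 4, 5, 6, 6]


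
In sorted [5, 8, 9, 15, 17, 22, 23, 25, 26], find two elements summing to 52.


Two pointers: lo=0, hi=8
No pair sums to 52


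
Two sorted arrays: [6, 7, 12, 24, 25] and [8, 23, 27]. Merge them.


Compare heads, take smaller each step.
Merged: [6, 7, 8, 12, 23, 24, 25, 27]


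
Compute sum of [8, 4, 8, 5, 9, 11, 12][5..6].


Prefix sums: [0, 8, 12, 20, 25, 34, 45, 57]
Sum[5..6] = prefix[7] - prefix[5] = 57 - 34 = 23


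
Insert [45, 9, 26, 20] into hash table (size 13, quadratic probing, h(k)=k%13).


Insertions: 45->slot 6; 9->slot 9; 26->slot 0; 20->slot 7
Table: [26, None, None, None, None, None, 45, 20, None, 9, None, None, None]


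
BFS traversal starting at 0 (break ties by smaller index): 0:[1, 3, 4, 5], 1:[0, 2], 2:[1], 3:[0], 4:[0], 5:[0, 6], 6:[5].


BFS queue: start with [0]
Visit order: [0, 1, 3, 4, 5, 2, 6]


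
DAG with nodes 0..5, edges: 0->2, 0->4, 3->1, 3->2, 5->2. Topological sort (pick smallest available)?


Kahn's algorithm, process smallest node first
Order: [0, 3, 1, 4, 5, 2]


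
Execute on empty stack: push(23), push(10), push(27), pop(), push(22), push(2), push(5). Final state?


push(23) -> [23]
push(10) -> [23, 10]
push(27) -> [23, 10, 27]
pop() returns 27 -> [23, 10]
push(22) -> [23, 10, 22]
push(2) -> [23, 10, 22, 2]
push(5) -> [23, 10, 22, 2, 5]
Final stack (bottom to top): [23, 10, 22, 2, 5]


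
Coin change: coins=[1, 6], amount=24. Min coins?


dp[0]=0; dp[i]=1+min(dp[i-c] for c in coins)
...dp[19]=4, dp[20]=5, dp[21]=6, dp[22]=7, dp[23]=8, dp[24]=4
Minimum coins for 24 = 4


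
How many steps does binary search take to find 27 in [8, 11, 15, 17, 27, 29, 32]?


Search for 27:
[0,6] mid=3 arr[3]=17
[4,6] mid=5 arr[5]=29
[4,4] mid=4 arr[4]=27
Total: 3 comparisons


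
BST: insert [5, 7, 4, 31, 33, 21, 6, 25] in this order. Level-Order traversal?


Root = 5; build tree by BST insertion.
Level-Order traversal: [5, 4, 7, 6, 31, 21, 33, 25]


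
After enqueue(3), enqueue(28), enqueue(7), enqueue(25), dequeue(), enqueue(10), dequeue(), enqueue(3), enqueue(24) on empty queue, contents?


enqueue(3) -> [3]
enqueue(28) -> [3, 28]
enqueue(7) -> [3, 28, 7]
enqueue(25) -> [3, 28, 7, 25]
dequeue() returns 3 -> [28, 7, 25]
enqueue(10) -> [28, 7, 25, 10]
dequeue() returns 28 -> [7, 25, 10]
enqueue(3) -> [7, 25, 10, 3]
enqueue(24) -> [7, 25, 10, 3, 24]
Final queue (front to back): [7, 25, 10, 3, 24]


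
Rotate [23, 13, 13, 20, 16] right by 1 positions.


Right rotate by 1: [16, 23, 13, 13, 20]


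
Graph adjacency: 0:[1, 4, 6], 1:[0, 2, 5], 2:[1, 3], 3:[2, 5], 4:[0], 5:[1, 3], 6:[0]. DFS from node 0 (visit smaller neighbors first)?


DFS stack-based: start with [0]
Visit order: [0, 1, 2, 3, 5, 4, 6]


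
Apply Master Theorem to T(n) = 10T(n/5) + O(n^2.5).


a=10, b=5, c=2.5. log_5(10)=1.431 < c=2.5. Case 3: O(n^c) = O(n^2.500)
Complexity: O(n^2.500)


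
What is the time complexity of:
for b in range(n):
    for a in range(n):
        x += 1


Per nesting level: O(n) * O(n) = O(n^2)
Complexity: O(n^2)


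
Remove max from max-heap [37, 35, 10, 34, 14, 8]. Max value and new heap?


Max = 37
Replace root with last, heapify down
Resulting heap: [35, 34, 10, 8, 14]


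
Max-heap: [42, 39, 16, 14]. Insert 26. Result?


Append 26: [42, 39, 16, 14, 26]
Bubble up: no swaps needed
Result: [42, 39, 16, 14, 26]


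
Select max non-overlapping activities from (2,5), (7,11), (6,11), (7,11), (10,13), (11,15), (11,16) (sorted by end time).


Greedy: pick earliest-ending, then skip overlaps.
Selected (3 activities): [(2, 5), (7, 11), (11, 15)]


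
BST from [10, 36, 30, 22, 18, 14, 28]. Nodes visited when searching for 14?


BST root = 10
Search for 14: compare at each node
Path: [10, 36, 30, 22, 18, 14]


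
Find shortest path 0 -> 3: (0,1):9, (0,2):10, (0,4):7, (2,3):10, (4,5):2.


Dijkstra from 0:
Distances: {0: 0, 1: 9, 2: 10, 3: 20, 4: 7, 5: 9}
Shortest distance to 3 = 20, path = [0, 2, 3]


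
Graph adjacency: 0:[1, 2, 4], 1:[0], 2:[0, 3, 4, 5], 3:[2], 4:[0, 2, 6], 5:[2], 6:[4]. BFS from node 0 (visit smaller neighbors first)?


BFS queue: start with [0]
Visit order: [0, 1, 2, 4, 3, 5, 6]


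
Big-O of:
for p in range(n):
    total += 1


Per nesting level: O(n) = O(n)
Complexity: O(n)


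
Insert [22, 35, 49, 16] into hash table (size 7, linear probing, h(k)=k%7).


Insertions: 22->slot 1; 35->slot 0; 49->slot 2; 16->slot 3
Table: [35, 22, 49, 16, None, None, None]


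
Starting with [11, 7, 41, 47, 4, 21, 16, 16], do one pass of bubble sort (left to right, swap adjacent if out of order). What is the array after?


After one pass: [7, 11, 41, 4, 21, 16, 16, 47]


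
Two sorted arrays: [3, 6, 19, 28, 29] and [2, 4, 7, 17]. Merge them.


Compare heads, take smaller each step.
Merged: [2, 3, 4, 6, 7, 17, 19, 28, 29]


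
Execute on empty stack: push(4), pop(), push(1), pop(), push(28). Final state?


push(4) -> [4]
pop() returns 4 -> []
push(1) -> [1]
pop() returns 1 -> []
push(28) -> [28]
Final stack (bottom to top): [28]


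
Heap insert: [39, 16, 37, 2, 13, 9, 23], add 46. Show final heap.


Append 46: [39, 16, 37, 2, 13, 9, 23, 46]
Bubble up: swap idx 7(46) with idx 3(2); swap idx 3(46) with idx 1(16); swap idx 1(46) with idx 0(39)
Result: [46, 39, 37, 16, 13, 9, 23, 2]


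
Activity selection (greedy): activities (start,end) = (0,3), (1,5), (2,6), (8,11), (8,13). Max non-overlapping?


Greedy: pick earliest-ending, then skip overlaps.
Selected (2 activities): [(0, 3), (8, 11)]


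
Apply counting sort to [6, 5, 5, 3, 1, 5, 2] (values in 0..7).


Count array: [0, 1, 1, 1, 0, 3, 1, 0]
Reconstruct: [1, 2, 3, 5, 5, 5, 6]


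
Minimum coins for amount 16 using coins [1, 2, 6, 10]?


dp[0]=0; dp[i]=1+min(dp[i-c] for c in coins)
...dp[11]=2, dp[12]=2, dp[13]=3, dp[14]=3, dp[15]=4, dp[16]=2
Minimum coins for 16 = 2


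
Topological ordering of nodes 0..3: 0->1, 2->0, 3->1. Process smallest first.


Kahn's algorithm, process smallest node first
Order: [2, 0, 3, 1]


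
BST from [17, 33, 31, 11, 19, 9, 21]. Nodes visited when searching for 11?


BST root = 17
Search for 11: compare at each node
Path: [17, 11]


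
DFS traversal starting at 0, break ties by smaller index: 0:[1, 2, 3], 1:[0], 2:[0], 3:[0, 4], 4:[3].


DFS stack-based: start with [0]
Visit order: [0, 1, 2, 3, 4]


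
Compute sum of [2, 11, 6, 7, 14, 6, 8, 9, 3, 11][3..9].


Prefix sums: [0, 2, 13, 19, 26, 40, 46, 54, 63, 66, 77]
Sum[3..9] = prefix[10] - prefix[3] = 77 - 19 = 58


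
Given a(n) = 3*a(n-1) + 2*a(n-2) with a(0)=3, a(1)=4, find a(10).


Build bottom-up:
...a(8)=35694, a(9)=127126, a(10)=3*127126+2*35694=452766


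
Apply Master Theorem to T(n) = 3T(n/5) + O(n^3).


a=3, b=5, c=3. log_5(3)=0.683 < c=3. Case 3: O(n^c) = O(n^3)
Complexity: O(n^3)


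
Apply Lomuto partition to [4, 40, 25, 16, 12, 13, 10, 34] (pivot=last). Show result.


Elements <= 34 go left of pivot.
Result: [4, 25, 16, 12, 13, 10, 34, 40], pivot at index 6


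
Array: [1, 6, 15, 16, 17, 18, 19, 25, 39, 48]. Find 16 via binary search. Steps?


Search for 16:
[0,9] mid=4 arr[4]=17
[0,3] mid=1 arr[1]=6
[2,3] mid=2 arr[2]=15
[3,3] mid=3 arr[3]=16
Total: 4 comparisons


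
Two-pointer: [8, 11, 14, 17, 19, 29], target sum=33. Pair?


Two pointers: lo=0, hi=5
Found pair: (14, 19) summing to 33


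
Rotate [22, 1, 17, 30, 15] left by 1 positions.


Left rotate by 1: [1, 17, 30, 15, 22]


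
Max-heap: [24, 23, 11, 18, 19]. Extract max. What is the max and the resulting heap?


Max = 24
Replace root with last, heapify down
Resulting heap: [23, 19, 11, 18]


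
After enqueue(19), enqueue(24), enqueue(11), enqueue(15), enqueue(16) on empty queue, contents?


enqueue(19) -> [19]
enqueue(24) -> [19, 24]
enqueue(11) -> [19, 24, 11]
enqueue(15) -> [19, 24, 11, 15]
enqueue(16) -> [19, 24, 11, 15, 16]
Final queue (front to back): [19, 24, 11, 15, 16]


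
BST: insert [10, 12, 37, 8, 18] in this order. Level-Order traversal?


Root = 10; build tree by BST insertion.
Level-Order traversal: [10, 8, 12, 37, 18]


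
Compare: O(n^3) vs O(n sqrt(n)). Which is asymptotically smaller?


n^1.5 grows slower than cubic
O(n sqrt(n)) is asymptotically smaller; O(n^3) grows faster


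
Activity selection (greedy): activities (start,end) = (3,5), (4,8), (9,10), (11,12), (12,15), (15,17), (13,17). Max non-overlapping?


Greedy: pick earliest-ending, then skip overlaps.
Selected (5 activities): [(3, 5), (9, 10), (11, 12), (12, 15), (15, 17)]


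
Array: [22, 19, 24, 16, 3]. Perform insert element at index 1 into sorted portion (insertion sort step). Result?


After one pass: [19, 22, 24, 16, 3]


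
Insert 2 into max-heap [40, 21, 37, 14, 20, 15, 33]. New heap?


Append 2: [40, 21, 37, 14, 20, 15, 33, 2]
Bubble up: no swaps needed
Result: [40, 21, 37, 14, 20, 15, 33, 2]


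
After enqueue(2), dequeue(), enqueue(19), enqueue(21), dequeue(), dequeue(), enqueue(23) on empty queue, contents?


enqueue(2) -> [2]
dequeue() returns 2 -> []
enqueue(19) -> [19]
enqueue(21) -> [19, 21]
dequeue() returns 19 -> [21]
dequeue() returns 21 -> []
enqueue(23) -> [23]
Final queue (front to back): [23]


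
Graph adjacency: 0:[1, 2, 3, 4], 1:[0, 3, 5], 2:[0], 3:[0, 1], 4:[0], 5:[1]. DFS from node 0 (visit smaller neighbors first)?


DFS stack-based: start with [0]
Visit order: [0, 1, 3, 5, 2, 4]


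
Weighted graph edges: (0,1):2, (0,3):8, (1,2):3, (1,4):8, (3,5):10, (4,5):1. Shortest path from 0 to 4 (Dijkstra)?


Dijkstra from 0:
Distances: {0: 0, 1: 2, 2: 5, 3: 8, 4: 10, 5: 11}
Shortest distance to 4 = 10, path = [0, 1, 4]


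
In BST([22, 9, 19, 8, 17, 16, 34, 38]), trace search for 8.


BST root = 22
Search for 8: compare at each node
Path: [22, 9, 8]


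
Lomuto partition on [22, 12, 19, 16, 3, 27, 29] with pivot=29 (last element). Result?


Elements <= 29 go left of pivot.
Result: [22, 12, 19, 16, 3, 27, 29], pivot at index 6


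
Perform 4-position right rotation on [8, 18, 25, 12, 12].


Right rotate by 4: [18, 25, 12, 12, 8]


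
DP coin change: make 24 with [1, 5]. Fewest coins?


dp[0]=0; dp[i]=1+min(dp[i-c] for c in coins)
...dp[19]=7, dp[20]=4, dp[21]=5, dp[22]=6, dp[23]=7, dp[24]=8
Minimum coins for 24 = 8


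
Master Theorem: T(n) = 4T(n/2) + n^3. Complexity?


a=4, b=2, c=3. log_2(4)=2 < c=3. Case 3: O(n^c) = O(n^3)
Complexity: O(n^3)
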